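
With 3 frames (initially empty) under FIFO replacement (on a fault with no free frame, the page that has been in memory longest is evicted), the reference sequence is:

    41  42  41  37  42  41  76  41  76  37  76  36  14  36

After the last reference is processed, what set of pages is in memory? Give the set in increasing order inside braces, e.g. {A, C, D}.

41 → miss, frames [41]
42 → miss, frames [41, 42]
41 → hit
37 → miss, frames [41, 42, 37]
42 → hit
41 → hit
76 → miss, evict 41, frames [42, 37, 76]
41 → miss, evict 42, frames [37, 76, 41]
76 → hit
37 → hit
76 → hit
36 → miss, evict 37, frames [76, 41, 36]
14 → miss, evict 76, frames [41, 36, 14]
36 → hit

{14, 36, 41}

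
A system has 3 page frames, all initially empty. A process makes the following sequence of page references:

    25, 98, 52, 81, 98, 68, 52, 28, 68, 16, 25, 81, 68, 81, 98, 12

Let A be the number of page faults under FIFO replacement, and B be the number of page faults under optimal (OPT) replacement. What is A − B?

2

Under FIFO: F F F F . F . F . F F F F . F F → 12 faults.
Under OPT: F F F F . F . F . F F . . . F F → 10 faults.
A − B = 12 − 10 = 2.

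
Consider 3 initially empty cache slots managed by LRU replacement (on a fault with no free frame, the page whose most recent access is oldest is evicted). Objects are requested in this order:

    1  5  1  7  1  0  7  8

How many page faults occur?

5

1 → fault, frames {1}
5 → fault, frames {1,5}
1 → hit
7 → fault, frames {5,1,7}
1 → hit
0 → fault, evict 5, frames {7,1,0}
7 → hit
8 → fault, evict 1, frames {0,7,8}
Page faults: 5.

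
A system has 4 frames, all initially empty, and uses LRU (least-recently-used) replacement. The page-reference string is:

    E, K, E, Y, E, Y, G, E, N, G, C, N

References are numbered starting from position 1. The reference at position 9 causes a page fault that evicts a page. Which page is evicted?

pos 1: E -> miss, frames (E)
pos 2: K -> miss, frames (E K)
pos 3: E -> hit
pos 4: Y -> miss, frames (K E Y)
pos 5: E -> hit
pos 6: Y -> hit
pos 7: G -> miss, frames (K E Y G)
pos 8: E -> hit
pos 9: N -> miss, evict K, frames (Y G E N)
At position 9, page K is evicted.

K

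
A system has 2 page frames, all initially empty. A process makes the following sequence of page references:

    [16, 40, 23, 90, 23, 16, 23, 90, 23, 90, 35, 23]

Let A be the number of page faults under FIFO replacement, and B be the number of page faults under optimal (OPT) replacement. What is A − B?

Under FIFO: F F F F . F F F . . F F → 9 faults.
Under OPT: F F F F . F . F . . F . → 7 faults.
A − B = 9 − 7 = 2.

2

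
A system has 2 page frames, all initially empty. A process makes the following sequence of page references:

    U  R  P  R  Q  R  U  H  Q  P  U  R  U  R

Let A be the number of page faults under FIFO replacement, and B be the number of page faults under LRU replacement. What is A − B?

1

Under FIFO: F F F . F F F F F F F F . . → 11 faults.
Under LRU: F F F . F . F F F F F F . . → 10 faults.
A − B = 11 − 10 = 1.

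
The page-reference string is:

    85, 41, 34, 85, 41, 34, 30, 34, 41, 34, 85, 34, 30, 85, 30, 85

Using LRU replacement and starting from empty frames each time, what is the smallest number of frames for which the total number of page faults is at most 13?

2

f=1: 16 faults
f=2: 11 faults
f=3: 6 faults
f=4: 4 faults
Smallest f with faults ≤ 13 is 2.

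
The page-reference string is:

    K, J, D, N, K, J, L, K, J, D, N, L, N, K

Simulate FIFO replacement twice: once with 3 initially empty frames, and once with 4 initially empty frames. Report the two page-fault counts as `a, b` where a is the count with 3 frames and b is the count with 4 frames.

10, 11

3 frames: F F F F F F F . . F F . . F → 10 faults.
4 frames: F F F F . . F F F F F F . F → 11 faults.
11 > 10: adding a frame increased faults — Belady's anomaly.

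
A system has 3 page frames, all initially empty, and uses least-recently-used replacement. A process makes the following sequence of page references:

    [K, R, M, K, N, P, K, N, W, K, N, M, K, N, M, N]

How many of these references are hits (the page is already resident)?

K → fault, frames {K}
R → fault, frames {K,R}
M → fault, frames {K,R,M}
K → hit
N → fault, evict R, frames {M,K,N}
P → fault, evict M, frames {K,N,P}
K → hit
N → hit
W → fault, evict P, frames {K,N,W}
K → hit
N → hit
M → fault, evict W, frames {K,N,M}
K → hit
N → hit
M → hit
N → hit
Hits: 9.

9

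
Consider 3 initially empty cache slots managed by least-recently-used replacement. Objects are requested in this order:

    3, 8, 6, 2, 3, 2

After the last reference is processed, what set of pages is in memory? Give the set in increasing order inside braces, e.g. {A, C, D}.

3 -> miss, frames (3)
8 -> miss, frames (3 8)
6 -> miss, frames (3 8 6)
2 -> miss, evict 3, frames (8 6 2)
3 -> miss, evict 8, frames (6 2 3)
2 -> hit

{2, 3, 6}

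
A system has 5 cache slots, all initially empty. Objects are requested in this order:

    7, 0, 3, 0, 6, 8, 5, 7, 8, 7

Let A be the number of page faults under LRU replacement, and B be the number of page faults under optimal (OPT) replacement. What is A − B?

1

Under LRU: F F F . F F F F . . → 7 faults.
Under OPT: F F F . F F F . . . → 6 faults.
A − B = 7 − 6 = 1.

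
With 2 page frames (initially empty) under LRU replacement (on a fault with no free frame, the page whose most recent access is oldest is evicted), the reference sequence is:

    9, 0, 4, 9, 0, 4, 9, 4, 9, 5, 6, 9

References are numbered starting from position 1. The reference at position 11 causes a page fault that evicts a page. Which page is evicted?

pos 1: 9 → miss, frames [9]
pos 2: 0 → miss, frames [9, 0]
pos 3: 4 → miss, evict 9, frames [0, 4]
pos 4: 9 → miss, evict 0, frames [4, 9]
pos 5: 0 → miss, evict 4, frames [9, 0]
pos 6: 4 → miss, evict 9, frames [0, 4]
pos 7: 9 → miss, evict 0, frames [4, 9]
pos 8: 4 → hit
pos 9: 9 → hit
pos 10: 5 → miss, evict 4, frames [9, 5]
pos 11: 6 → miss, evict 9, frames [5, 6]
At position 11, page 9 is evicted.

9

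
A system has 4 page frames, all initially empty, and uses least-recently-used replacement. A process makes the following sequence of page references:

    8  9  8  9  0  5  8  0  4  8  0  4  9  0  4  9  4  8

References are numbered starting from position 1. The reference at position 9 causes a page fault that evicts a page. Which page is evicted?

9

pos 1: 8 → fault, frames {8}
pos 2: 9 → fault, frames {8,9}
pos 3: 8 → hit
pos 4: 9 → hit
pos 5: 0 → fault, frames {8,9,0}
pos 6: 5 → fault, frames {8,9,0,5}
pos 7: 8 → hit
pos 8: 0 → hit
pos 9: 4 → fault, evict 9, frames {5,8,0,4}
At position 9, page 9 is evicted.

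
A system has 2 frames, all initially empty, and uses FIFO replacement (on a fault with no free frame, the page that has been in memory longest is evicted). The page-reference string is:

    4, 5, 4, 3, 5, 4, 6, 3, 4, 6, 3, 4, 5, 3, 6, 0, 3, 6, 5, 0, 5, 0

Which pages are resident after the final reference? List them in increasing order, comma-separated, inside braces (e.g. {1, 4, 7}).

{0, 5}

4 -> miss, frames (4)
5 -> miss, frames (4 5)
4 -> hit
3 -> miss, evict 4, frames (5 3)
5 -> hit
4 -> miss, evict 5, frames (3 4)
6 -> miss, evict 3, frames (4 6)
3 -> miss, evict 4, frames (6 3)
4 -> miss, evict 6, frames (3 4)
6 -> miss, evict 3, frames (4 6)
3 -> miss, evict 4, frames (6 3)
4 -> miss, evict 6, frames (3 4)
5 -> miss, evict 3, frames (4 5)
3 -> miss, evict 4, frames (5 3)
6 -> miss, evict 5, frames (3 6)
0 -> miss, evict 3, frames (6 0)
3 -> miss, evict 6, frames (0 3)
6 -> miss, evict 0, frames (3 6)
5 -> miss, evict 3, frames (6 5)
0 -> miss, evict 6, frames (5 0)
5 -> hit
0 -> hit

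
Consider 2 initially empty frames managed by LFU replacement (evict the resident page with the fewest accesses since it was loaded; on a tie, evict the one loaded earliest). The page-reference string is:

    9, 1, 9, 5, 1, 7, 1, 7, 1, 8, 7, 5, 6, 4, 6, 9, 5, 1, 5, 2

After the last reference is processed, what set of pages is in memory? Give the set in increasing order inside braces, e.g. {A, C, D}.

{2, 9}

9 -> fault, frames {9}
1 -> fault, frames {9,1}
9 -> hit
5 -> fault, evict 1, frames {9,5}
1 -> fault, evict 5, frames {9,1}
7 -> fault, evict 1, frames {9,7}
1 -> fault, evict 7, frames {9,1}
7 -> fault, evict 1, frames {9,7}
1 -> fault, evict 7, frames {9,1}
8 -> fault, evict 1, frames {9,8}
7 -> fault, evict 8, frames {9,7}
5 -> fault, evict 7, frames {9,5}
6 -> fault, evict 5, frames {9,6}
4 -> fault, evict 6, frames {9,4}
6 -> fault, evict 4, frames {9,6}
9 -> hit
5 -> fault, evict 6, frames {9,5}
1 -> fault, evict 5, frames {9,1}
5 -> fault, evict 1, frames {9,5}
2 -> fault, evict 5, frames {9,2}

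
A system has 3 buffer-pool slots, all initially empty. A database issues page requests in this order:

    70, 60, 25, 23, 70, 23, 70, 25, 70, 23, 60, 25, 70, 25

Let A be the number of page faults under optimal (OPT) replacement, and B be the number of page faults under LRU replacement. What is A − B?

Under OPT: F F F F . . . . . . F . . . → 5 faults.
Under LRU: F F F F F . . . . . F F F . → 8 faults.
A − B = 5 − 8 = -3.

-3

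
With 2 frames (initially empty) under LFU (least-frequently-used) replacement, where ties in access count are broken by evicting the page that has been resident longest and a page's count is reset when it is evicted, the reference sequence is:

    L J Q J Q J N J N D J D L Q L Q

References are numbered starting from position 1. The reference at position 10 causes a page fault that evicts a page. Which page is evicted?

pos 1: L -> fault, frames {L}
pos 2: J -> fault, frames {L,J}
pos 3: Q -> fault, evict L, frames {J,Q}
pos 4: J -> hit
pos 5: Q -> hit
pos 6: J -> hit
pos 7: N -> fault, evict Q, frames {J,N}
pos 8: J -> hit
pos 9: N -> hit
pos 10: D -> fault, evict N, frames {J,D}
At position 10, page N is evicted.

N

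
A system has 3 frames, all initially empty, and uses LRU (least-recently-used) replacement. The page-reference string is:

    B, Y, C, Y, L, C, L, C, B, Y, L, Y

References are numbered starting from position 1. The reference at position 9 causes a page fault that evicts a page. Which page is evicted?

Y

pos 1: B -> miss, frames (B)
pos 2: Y -> miss, frames (B Y)
pos 3: C -> miss, frames (B Y C)
pos 4: Y -> hit
pos 5: L -> miss, evict B, frames (C Y L)
pos 6: C -> hit
pos 7: L -> hit
pos 8: C -> hit
pos 9: B -> miss, evict Y, frames (L C B)
At position 9, page Y is evicted.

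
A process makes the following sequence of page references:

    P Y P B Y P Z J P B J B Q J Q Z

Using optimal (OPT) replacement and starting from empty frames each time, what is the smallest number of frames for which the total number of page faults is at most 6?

f=1: 16 faults
f=2: 9 faults
f=3: 7 faults
f=4: 6 faults
f=5: 6 faults
f=6: 6 faults
Smallest f with faults ≤ 6 is 4.

4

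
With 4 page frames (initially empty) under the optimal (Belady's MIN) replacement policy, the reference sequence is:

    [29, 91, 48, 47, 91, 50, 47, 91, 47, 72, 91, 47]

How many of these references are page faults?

29 -> fault, frames [29]
91 -> fault, frames [29, 91]
48 -> fault, frames [29, 91, 48]
47 -> fault, frames [29, 91, 48, 47]
91 -> hit
50 -> fault, evict 48, frames [29, 91, 47, 50]
47 -> hit
91 -> hit
47 -> hit
72 -> fault, evict 50, frames [29, 91, 47, 72]
91 -> hit
47 -> hit
Page faults: 6.

6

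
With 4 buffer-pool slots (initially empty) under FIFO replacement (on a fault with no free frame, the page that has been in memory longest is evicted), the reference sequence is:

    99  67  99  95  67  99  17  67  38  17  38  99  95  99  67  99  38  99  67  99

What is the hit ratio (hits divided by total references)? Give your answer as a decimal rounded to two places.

99 → fault, frames [99]
67 → fault, frames [99, 67]
99 → hit
95 → fault, frames [99, 67, 95]
67 → hit
99 → hit
17 → fault, frames [99, 67, 95, 17]
67 → hit
38 → fault, evict 99, frames [67, 95, 17, 38]
17 → hit
38 → hit
99 → fault, evict 67, frames [95, 17, 38, 99]
95 → hit
99 → hit
67 → fault, evict 95, frames [17, 38, 99, 67]
99 → hit
38 → hit
99 → hit
67 → hit
99 → hit
Hits: 13 of 20 references → 13/20 = 0.6500.

0.65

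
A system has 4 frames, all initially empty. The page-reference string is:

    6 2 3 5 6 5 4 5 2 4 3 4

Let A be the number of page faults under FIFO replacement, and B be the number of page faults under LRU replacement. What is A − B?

Under FIFO: F F F F . . F . . . . . → 5 faults.
Under LRU: F F F F . . F . F . F . → 7 faults.
A − B = 5 − 7 = -2.

-2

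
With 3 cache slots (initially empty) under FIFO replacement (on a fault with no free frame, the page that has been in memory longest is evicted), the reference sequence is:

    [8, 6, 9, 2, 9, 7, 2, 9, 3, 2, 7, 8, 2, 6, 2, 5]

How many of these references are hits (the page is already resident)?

6

8 → fault, frames [8]
6 → fault, frames [8, 6]
9 → fault, frames [8, 6, 9]
2 → fault, evict 8, frames [6, 9, 2]
9 → hit
7 → fault, evict 6, frames [9, 2, 7]
2 → hit
9 → hit
3 → fault, evict 9, frames [2, 7, 3]
2 → hit
7 → hit
8 → fault, evict 2, frames [7, 3, 8]
2 → fault, evict 7, frames [3, 8, 2]
6 → fault, evict 3, frames [8, 2, 6]
2 → hit
5 → fault, evict 8, frames [2, 6, 5]
Hits: 6.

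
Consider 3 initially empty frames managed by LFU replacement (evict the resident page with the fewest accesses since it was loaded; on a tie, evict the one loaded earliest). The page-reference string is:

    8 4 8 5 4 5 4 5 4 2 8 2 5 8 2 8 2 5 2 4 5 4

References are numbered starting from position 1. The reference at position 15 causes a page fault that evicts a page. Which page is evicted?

8

pos 1: 8: miss, frames (8)
pos 2: 4: miss, frames (8 4)
pos 3: 8: hit
pos 4: 5: miss, frames (8 4 5)
pos 5: 4: hit
pos 6: 5: hit
pos 7: 4: hit
pos 8: 5: hit
pos 9: 4: hit
pos 10: 2: miss, evict 8, frames (4 5 2)
pos 11: 8: miss, evict 2, frames (4 5 8)
pos 12: 2: miss, evict 8, frames (4 5 2)
pos 13: 5: hit
pos 14: 8: miss, evict 2, frames (4 5 8)
pos 15: 2: miss, evict 8, frames (4 5 2)
At position 15, page 8 is evicted.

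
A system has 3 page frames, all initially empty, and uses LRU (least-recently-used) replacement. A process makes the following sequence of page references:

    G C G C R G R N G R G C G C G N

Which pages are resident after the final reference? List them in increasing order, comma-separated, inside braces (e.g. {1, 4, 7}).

G -> fault, frames {G}
C -> fault, frames {G,C}
G -> hit
C -> hit
R -> fault, frames {G,C,R}
G -> hit
R -> hit
N -> fault, evict C, frames {G,R,N}
G -> hit
R -> hit
G -> hit
C -> fault, evict N, frames {R,G,C}
G -> hit
C -> hit
G -> hit
N -> fault, evict R, frames {C,G,N}

{C, G, N}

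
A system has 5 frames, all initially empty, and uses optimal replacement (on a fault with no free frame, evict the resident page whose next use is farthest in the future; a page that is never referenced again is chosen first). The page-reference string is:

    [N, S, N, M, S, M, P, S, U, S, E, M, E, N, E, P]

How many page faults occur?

6

N → fault, frames {N}
S → fault, frames {N,S}
N → hit
M → fault, frames {N,S,M}
S → hit
M → hit
P → fault, frames {N,S,M,P}
S → hit
U → fault, frames {N,S,M,P,U}
S → hit
E → fault, evict U, frames {N,S,M,P,E}
M → hit
E → hit
N → hit
E → hit
P → hit
Page faults: 6.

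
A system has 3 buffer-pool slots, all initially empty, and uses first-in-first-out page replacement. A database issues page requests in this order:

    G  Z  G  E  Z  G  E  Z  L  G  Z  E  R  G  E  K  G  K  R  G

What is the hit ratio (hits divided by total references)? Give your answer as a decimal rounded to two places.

0.50

G → miss, frames (G)
Z → miss, frames (G Z)
G → hit
E → miss, frames (G Z E)
Z → hit
G → hit
E → hit
Z → hit
L → miss, evict G, frames (Z E L)
G → miss, evict Z, frames (E L G)
Z → miss, evict E, frames (L G Z)
E → miss, evict L, frames (G Z E)
R → miss, evict G, frames (Z E R)
G → miss, evict Z, frames (E R G)
E → hit
K → miss, evict E, frames (R G K)
G → hit
K → hit
R → hit
G → hit
Hits: 10 of 20 references → 10/20 = 0.5000.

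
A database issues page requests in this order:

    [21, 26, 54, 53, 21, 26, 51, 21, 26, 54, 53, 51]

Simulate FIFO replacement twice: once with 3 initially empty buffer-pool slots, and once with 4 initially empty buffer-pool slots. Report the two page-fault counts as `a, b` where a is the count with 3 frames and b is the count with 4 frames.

3 frames: F F F F F F F . . F F . → 9 faults.
4 frames: F F F F . . F F F F F F → 10 faults.
10 > 9: adding a frame increased faults — Belady's anomaly.

9, 10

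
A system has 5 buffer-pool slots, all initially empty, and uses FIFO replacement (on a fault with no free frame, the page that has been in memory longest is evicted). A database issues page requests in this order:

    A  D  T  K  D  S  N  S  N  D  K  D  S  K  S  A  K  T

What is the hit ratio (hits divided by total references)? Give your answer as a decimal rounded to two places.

A -> fault, frames [A]
D -> fault, frames [A, D]
T -> fault, frames [A, D, T]
K -> fault, frames [A, D, T, K]
D -> hit
S -> fault, frames [A, D, T, K, S]
N -> fault, evict A, frames [D, T, K, S, N]
S -> hit
N -> hit
D -> hit
K -> hit
D -> hit
S -> hit
K -> hit
S -> hit
A -> fault, evict D, frames [T, K, S, N, A]
K -> hit
T -> hit
Hits: 11 of 18 references → 11/18 = 0.6111.

0.61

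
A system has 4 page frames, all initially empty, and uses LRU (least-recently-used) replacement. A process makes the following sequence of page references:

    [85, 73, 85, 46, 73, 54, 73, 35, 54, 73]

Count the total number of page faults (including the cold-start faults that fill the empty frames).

85 -> miss, frames (85)
73 -> miss, frames (85 73)
85 -> hit
46 -> miss, frames (73 85 46)
73 -> hit
54 -> miss, frames (85 46 73 54)
73 -> hit
35 -> miss, evict 85, frames (46 54 73 35)
54 -> hit
73 -> hit
Page faults: 5.

5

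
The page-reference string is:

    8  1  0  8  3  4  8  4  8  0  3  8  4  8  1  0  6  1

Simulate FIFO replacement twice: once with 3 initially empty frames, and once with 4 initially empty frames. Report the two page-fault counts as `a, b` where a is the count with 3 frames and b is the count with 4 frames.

13, 9

3 frames: F F F . F F F . . F F . F F F F F . → 13 faults.
4 frames: F F F . F F F . . . . . . . F F F . → 9 faults.
9 < 13: adding a frame reduced faults, as is typical.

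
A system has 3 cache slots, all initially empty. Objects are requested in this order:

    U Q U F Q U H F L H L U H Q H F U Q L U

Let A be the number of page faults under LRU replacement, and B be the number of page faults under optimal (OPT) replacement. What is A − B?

4

Under LRU: F F . F . . F F F . . F . F . F F F F . → 12 faults.
Under OPT: F F . F . . F . F . . . . F . F . . F . → 8 faults.
A − B = 12 − 8 = 4.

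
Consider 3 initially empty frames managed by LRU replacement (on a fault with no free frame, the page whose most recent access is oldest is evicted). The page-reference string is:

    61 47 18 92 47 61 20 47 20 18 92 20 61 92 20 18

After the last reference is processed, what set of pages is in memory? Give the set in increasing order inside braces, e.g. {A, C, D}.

61: miss, frames [61]
47: miss, frames [61, 47]
18: miss, frames [61, 47, 18]
92: miss, evict 61, frames [47, 18, 92]
47: hit
61: miss, evict 18, frames [92, 47, 61]
20: miss, evict 92, frames [47, 61, 20]
47: hit
20: hit
18: miss, evict 61, frames [47, 20, 18]
92: miss, evict 47, frames [20, 18, 92]
20: hit
61: miss, evict 18, frames [92, 20, 61]
92: hit
20: hit
18: miss, evict 61, frames [92, 20, 18]

{18, 20, 92}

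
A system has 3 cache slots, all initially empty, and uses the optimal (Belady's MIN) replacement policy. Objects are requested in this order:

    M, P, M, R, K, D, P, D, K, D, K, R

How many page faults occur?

M -> fault, frames {M}
P -> fault, frames {M,P}
M -> hit
R -> fault, frames {M,P,R}
K -> fault, evict M, frames {P,R,K}
D -> fault, evict R, frames {P,K,D}
P -> hit
D -> hit
K -> hit
D -> hit
K -> hit
R -> fault, evict D, frames {P,K,R}
Page faults: 6.

6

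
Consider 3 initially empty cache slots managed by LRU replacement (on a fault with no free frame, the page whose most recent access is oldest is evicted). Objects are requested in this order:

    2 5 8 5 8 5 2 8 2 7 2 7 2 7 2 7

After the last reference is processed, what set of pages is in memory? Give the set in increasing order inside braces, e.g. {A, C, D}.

2 -> fault, frames (2)
5 -> fault, frames (2 5)
8 -> fault, frames (2 5 8)
5 -> hit
8 -> hit
5 -> hit
2 -> hit
8 -> hit
2 -> hit
7 -> fault, evict 5, frames (8 2 7)
2 -> hit
7 -> hit
2 -> hit
7 -> hit
2 -> hit
7 -> hit

{2, 7, 8}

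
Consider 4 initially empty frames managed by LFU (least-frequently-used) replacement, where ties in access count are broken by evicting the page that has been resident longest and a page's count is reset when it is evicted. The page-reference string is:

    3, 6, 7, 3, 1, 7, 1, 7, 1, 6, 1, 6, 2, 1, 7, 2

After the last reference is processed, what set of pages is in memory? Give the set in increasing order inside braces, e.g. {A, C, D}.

3 -> fault, frames (3)
6 -> fault, frames (3 6)
7 -> fault, frames (3 6 7)
3 -> hit
1 -> fault, frames (3 6 7 1)
7 -> hit
1 -> hit
7 -> hit
1 -> hit
6 -> hit
1 -> hit
6 -> hit
2 -> fault, evict 3, frames (6 7 1 2)
1 -> hit
7 -> hit
2 -> hit

{1, 2, 6, 7}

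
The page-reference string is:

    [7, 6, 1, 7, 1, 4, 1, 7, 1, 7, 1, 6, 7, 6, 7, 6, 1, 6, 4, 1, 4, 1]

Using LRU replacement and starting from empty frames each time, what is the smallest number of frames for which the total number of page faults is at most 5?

4

f=1: 22 faults
f=2: 11 faults
f=3: 6 faults
f=4: 4 faults
Smallest f with faults ≤ 5 is 4.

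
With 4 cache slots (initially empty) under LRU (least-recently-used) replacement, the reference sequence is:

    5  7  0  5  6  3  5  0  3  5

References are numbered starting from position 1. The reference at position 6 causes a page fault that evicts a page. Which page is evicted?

7

pos 1: 5 → miss, frames {5}
pos 2: 7 → miss, frames {5,7}
pos 3: 0 → miss, frames {5,7,0}
pos 4: 5 → hit
pos 5: 6 → miss, frames {7,0,5,6}
pos 6: 3 → miss, evict 7, frames {0,5,6,3}
At position 6, page 7 is evicted.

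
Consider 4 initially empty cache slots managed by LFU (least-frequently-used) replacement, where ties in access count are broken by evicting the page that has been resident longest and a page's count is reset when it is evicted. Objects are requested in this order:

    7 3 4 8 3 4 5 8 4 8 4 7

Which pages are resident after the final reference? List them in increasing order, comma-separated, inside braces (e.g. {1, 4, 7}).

{3, 4, 7, 8}

7 → miss, frames [7]
3 → miss, frames [7, 3]
4 → miss, frames [7, 3, 4]
8 → miss, frames [7, 3, 4, 8]
3 → hit
4 → hit
5 → miss, evict 7, frames [3, 4, 8, 5]
8 → hit
4 → hit
8 → hit
4 → hit
7 → miss, evict 5, frames [3, 4, 8, 7]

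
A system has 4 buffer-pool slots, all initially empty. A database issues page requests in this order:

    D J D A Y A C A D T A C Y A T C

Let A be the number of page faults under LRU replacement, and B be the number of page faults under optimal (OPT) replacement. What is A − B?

Under LRU: F F . F F . F . . F . . F . . . → 7 faults.
Under OPT: F F . F F . F . . F . . . . . . → 6 faults.
A − B = 7 − 6 = 1.

1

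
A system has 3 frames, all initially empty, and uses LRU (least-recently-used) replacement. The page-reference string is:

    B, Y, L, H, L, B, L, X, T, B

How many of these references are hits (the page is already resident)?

2

B -> miss, frames (B)
Y -> miss, frames (B Y)
L -> miss, frames (B Y L)
H -> miss, evict B, frames (Y L H)
L -> hit
B -> miss, evict Y, frames (H L B)
L -> hit
X -> miss, evict H, frames (B L X)
T -> miss, evict B, frames (L X T)
B -> miss, evict L, frames (X T B)
Hits: 2.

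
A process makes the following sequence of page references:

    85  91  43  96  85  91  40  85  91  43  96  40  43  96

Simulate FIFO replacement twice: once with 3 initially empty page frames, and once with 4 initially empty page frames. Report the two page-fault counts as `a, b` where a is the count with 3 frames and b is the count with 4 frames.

9, 10

3 frames: F F F F F F F . . F F . . . → 9 faults.
4 frames: F F F F . . F F F F F F . . → 10 faults.
10 > 9: adding a frame increased faults — Belady's anomaly.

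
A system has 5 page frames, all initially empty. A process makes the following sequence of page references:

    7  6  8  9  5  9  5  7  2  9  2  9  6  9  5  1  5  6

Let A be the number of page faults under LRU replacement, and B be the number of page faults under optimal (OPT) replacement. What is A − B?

1

Under LRU: F F F F F . . . F . . . F . . F . . → 8 faults.
Under OPT: F F F F F . . . F . . . . . . F . . → 7 faults.
A − B = 8 − 7 = 1.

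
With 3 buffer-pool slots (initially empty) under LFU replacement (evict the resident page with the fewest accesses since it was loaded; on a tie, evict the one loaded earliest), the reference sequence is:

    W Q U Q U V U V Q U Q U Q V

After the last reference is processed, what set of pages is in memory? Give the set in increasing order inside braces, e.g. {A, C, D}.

{Q, U, V}

W: fault, frames {W}
Q: fault, frames {W,Q}
U: fault, frames {W,Q,U}
Q: hit
U: hit
V: fault, evict W, frames {Q,U,V}
U: hit
V: hit
Q: hit
U: hit
Q: hit
U: hit
Q: hit
V: hit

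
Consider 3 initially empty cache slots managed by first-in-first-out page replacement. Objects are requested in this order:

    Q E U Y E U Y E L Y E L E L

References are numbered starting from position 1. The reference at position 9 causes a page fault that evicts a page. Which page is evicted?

pos 1: Q → fault, frames {Q}
pos 2: E → fault, frames {Q,E}
pos 3: U → fault, frames {Q,E,U}
pos 4: Y → fault, evict Q, frames {E,U,Y}
pos 5: E → hit
pos 6: U → hit
pos 7: Y → hit
pos 8: E → hit
pos 9: L → fault, evict E, frames {U,Y,L}
At position 9, page E is evicted.

E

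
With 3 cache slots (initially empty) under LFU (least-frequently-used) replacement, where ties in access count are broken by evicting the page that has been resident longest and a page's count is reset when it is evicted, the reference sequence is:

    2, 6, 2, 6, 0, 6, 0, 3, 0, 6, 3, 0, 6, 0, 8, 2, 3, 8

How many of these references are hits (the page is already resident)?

10

2: miss, frames (2)
6: miss, frames (2 6)
2: hit
6: hit
0: miss, frames (2 6 0)
6: hit
0: hit
3: miss, evict 2, frames (6 0 3)
0: hit
6: hit
3: hit
0: hit
6: hit
0: hit
8: miss, evict 3, frames (6 0 8)
2: miss, evict 8, frames (6 0 2)
3: miss, evict 2, frames (6 0 3)
8: miss, evict 3, frames (6 0 8)
Hits: 10.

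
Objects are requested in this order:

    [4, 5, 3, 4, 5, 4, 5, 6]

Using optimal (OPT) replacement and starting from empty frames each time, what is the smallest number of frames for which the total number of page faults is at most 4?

3

f=1: 8 faults
f=2: 5 faults
f=3: 4 faults
f=4: 4 faults
Smallest f with faults ≤ 4 is 3.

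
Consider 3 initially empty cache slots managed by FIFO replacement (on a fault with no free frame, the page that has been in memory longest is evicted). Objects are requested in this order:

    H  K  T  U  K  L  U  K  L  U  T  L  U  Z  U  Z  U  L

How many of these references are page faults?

10

H: fault, frames {H}
K: fault, frames {H,K}
T: fault, frames {H,K,T}
U: fault, evict H, frames {K,T,U}
K: hit
L: fault, evict K, frames {T,U,L}
U: hit
K: fault, evict T, frames {U,L,K}
L: hit
U: hit
T: fault, evict U, frames {L,K,T}
L: hit
U: fault, evict L, frames {K,T,U}
Z: fault, evict K, frames {T,U,Z}
U: hit
Z: hit
U: hit
L: fault, evict T, frames {U,Z,L}
Page faults: 10.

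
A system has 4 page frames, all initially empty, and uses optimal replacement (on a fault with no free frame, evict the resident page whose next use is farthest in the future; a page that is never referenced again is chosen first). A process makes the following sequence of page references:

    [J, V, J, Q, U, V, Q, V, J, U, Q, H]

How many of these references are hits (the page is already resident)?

7

J -> miss, frames [J]
V -> miss, frames [J, V]
J -> hit
Q -> miss, frames [J, V, Q]
U -> miss, frames [J, V, Q, U]
V -> hit
Q -> hit
V -> hit
J -> hit
U -> hit
Q -> hit
H -> miss, evict U, frames [J, V, Q, H]
Hits: 7.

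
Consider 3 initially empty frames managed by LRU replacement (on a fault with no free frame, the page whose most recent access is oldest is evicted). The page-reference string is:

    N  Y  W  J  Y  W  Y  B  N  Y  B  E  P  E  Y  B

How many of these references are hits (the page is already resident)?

N -> miss, frames (N)
Y -> miss, frames (N Y)
W -> miss, frames (N Y W)
J -> miss, evict N, frames (Y W J)
Y -> hit
W -> hit
Y -> hit
B -> miss, evict J, frames (W Y B)
N -> miss, evict W, frames (Y B N)
Y -> hit
B -> hit
E -> miss, evict N, frames (Y B E)
P -> miss, evict Y, frames (B E P)
E -> hit
Y -> miss, evict B, frames (P E Y)
B -> miss, evict P, frames (E Y B)
Hits: 6.

6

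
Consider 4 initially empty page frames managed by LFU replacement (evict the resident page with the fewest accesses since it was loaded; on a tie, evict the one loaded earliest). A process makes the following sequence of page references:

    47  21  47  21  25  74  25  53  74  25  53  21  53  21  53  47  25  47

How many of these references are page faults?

7

47: fault, frames [47]
21: fault, frames [47, 21]
47: hit
21: hit
25: fault, frames [47, 21, 25]
74: fault, frames [47, 21, 25, 74]
25: hit
53: fault, evict 74, frames [47, 21, 25, 53]
74: fault, evict 53, frames [47, 21, 25, 74]
25: hit
53: fault, evict 74, frames [47, 21, 25, 53]
21: hit
53: hit
21: hit
53: hit
47: hit
25: hit
47: hit
Page faults: 7.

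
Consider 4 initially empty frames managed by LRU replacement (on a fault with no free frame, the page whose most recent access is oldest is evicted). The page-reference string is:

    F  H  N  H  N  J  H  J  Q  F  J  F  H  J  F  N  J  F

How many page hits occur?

11

F → miss, frames (F)
H → miss, frames (F H)
N → miss, frames (F H N)
H → hit
N → hit
J → miss, frames (F H N J)
H → hit
J → hit
Q → miss, evict F, frames (N H J Q)
F → miss, evict N, frames (H J Q F)
J → hit
F → hit
H → hit
J → hit
F → hit
N → miss, evict Q, frames (H J F N)
J → hit
F → hit
Hits: 11.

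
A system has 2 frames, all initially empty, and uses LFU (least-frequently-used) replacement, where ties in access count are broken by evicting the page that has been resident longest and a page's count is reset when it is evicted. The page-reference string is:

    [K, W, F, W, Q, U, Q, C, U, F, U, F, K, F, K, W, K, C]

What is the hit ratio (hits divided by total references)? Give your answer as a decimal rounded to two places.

0.17

K -> fault, frames [K]
W -> fault, frames [K, W]
F -> fault, evict K, frames [W, F]
W -> hit
Q -> fault, evict F, frames [W, Q]
U -> fault, evict Q, frames [W, U]
Q -> fault, evict U, frames [W, Q]
C -> fault, evict Q, frames [W, C]
U -> fault, evict C, frames [W, U]
F -> fault, evict U, frames [W, F]
U -> fault, evict F, frames [W, U]
F -> fault, evict U, frames [W, F]
K -> fault, evict F, frames [W, K]
F -> fault, evict K, frames [W, F]
K -> fault, evict F, frames [W, K]
W -> hit
K -> hit
C -> fault, evict K, frames [W, C]
Hits: 3 of 18 references → 3/18 = 0.1667.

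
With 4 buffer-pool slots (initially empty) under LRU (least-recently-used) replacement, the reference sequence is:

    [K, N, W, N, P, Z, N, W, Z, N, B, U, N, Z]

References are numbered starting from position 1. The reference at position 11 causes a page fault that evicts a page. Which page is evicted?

pos 1: K → fault, frames {K}
pos 2: N → fault, frames {K,N}
pos 3: W → fault, frames {K,N,W}
pos 4: N → hit
pos 5: P → fault, frames {K,W,N,P}
pos 6: Z → fault, evict K, frames {W,N,P,Z}
pos 7: N → hit
pos 8: W → hit
pos 9: Z → hit
pos 10: N → hit
pos 11: B → fault, evict P, frames {W,Z,N,B}
At position 11, page P is evicted.

P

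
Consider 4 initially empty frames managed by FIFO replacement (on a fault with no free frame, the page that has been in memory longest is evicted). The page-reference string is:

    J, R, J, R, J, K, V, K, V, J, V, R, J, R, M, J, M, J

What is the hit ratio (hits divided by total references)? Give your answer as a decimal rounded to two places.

0.67

J: fault, frames (J)
R: fault, frames (J R)
J: hit
R: hit
J: hit
K: fault, frames (J R K)
V: fault, frames (J R K V)
K: hit
V: hit
J: hit
V: hit
R: hit
J: hit
R: hit
M: fault, evict J, frames (R K V M)
J: fault, evict R, frames (K V M J)
M: hit
J: hit
Hits: 12 of 18 references → 12/18 = 0.6667.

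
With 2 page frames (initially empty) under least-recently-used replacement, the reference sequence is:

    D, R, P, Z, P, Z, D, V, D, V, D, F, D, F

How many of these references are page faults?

D: miss, frames {D}
R: miss, frames {D,R}
P: miss, evict D, frames {R,P}
Z: miss, evict R, frames {P,Z}
P: hit
Z: hit
D: miss, evict P, frames {Z,D}
V: miss, evict Z, frames {D,V}
D: hit
V: hit
D: hit
F: miss, evict V, frames {D,F}
D: hit
F: hit
Page faults: 7.

7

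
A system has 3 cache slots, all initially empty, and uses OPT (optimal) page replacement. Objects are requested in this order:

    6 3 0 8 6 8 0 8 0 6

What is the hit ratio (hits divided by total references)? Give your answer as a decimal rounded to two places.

6: miss, frames {6}
3: miss, frames {6,3}
0: miss, frames {6,3,0}
8: miss, evict 3, frames {6,0,8}
6: hit
8: hit
0: hit
8: hit
0: hit
6: hit
Hits: 6 of 10 references → 6/10 = 0.6000.

0.60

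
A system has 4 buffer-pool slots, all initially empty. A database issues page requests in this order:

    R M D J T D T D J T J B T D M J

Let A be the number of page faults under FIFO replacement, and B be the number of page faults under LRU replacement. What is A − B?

Under FIFO: F F F F F . . . . . . F . . F . → 7 faults.
Under LRU: F F F F F . . . . . . F . . F F → 8 faults.
A − B = 7 − 8 = -1.

-1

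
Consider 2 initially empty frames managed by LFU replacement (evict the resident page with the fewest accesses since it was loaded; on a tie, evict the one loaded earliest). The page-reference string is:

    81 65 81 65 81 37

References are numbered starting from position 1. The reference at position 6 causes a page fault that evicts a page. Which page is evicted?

pos 1: 81 -> fault, frames (81)
pos 2: 65 -> fault, frames (81 65)
pos 3: 81 -> hit
pos 4: 65 -> hit
pos 5: 81 -> hit
pos 6: 37 -> fault, evict 65, frames (81 37)
At position 6, page 65 is evicted.

65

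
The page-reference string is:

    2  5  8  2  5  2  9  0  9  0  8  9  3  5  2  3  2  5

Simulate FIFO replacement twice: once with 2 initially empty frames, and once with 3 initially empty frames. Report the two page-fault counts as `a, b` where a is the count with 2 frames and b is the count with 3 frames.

14, 8

2 frames: F F F F F . F F . . F F F F F F . F → 14 faults.
3 frames: F F F . . . F F . . . . F F F . . . → 8 faults.
8 < 14: adding a frame reduced faults, as is typical.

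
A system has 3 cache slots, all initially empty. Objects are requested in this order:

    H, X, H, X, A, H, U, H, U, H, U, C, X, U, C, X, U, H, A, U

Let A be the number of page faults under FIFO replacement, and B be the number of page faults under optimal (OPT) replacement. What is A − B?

Under FIFO: F F . . F . F F . . . F F F . . . F F . → 10 faults.
Under OPT: F F . . F . F . . . . F . . . . . F F . → 7 faults.
A − B = 10 − 7 = 3.

3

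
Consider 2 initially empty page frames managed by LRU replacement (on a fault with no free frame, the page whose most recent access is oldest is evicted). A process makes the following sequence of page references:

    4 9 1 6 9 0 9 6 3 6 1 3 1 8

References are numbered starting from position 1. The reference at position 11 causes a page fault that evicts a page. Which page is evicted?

3

pos 1: 4: miss, frames {4}
pos 2: 9: miss, frames {4,9}
pos 3: 1: miss, evict 4, frames {9,1}
pos 4: 6: miss, evict 9, frames {1,6}
pos 5: 9: miss, evict 1, frames {6,9}
pos 6: 0: miss, evict 6, frames {9,0}
pos 7: 9: hit
pos 8: 6: miss, evict 0, frames {9,6}
pos 9: 3: miss, evict 9, frames {6,3}
pos 10: 6: hit
pos 11: 1: miss, evict 3, frames {6,1}
At position 11, page 3 is evicted.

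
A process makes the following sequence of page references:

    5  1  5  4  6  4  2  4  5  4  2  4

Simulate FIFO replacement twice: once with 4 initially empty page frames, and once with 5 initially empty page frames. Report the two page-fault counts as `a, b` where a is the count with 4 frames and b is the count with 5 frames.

4 frames: F F . F F . F . F . . . → 6 faults.
5 frames: F F . F F . F . . . . . → 5 faults.
5 < 6: adding a frame reduced faults, as is typical.

6, 5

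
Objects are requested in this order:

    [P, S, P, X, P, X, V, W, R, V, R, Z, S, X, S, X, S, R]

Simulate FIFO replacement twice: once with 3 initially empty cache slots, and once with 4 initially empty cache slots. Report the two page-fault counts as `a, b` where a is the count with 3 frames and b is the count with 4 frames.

3 frames: F F . F . . F F F . . F F F . . . F → 10 faults.
4 frames: F F . F . . F F F . . F F F . . . . → 9 faults.
9 < 10: adding a frame reduced faults, as is typical.

10, 9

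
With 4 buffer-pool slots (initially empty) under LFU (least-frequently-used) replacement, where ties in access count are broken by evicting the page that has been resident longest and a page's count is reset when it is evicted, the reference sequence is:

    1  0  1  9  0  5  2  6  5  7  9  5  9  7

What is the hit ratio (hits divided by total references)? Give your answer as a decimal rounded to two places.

0.21

1 -> miss, frames [1]
0 -> miss, frames [1, 0]
1 -> hit
9 -> miss, frames [1, 0, 9]
0 -> hit
5 -> miss, frames [1, 0, 9, 5]
2 -> miss, evict 9, frames [1, 0, 5, 2]
6 -> miss, evict 5, frames [1, 0, 2, 6]
5 -> miss, evict 2, frames [1, 0, 6, 5]
7 -> miss, evict 6, frames [1, 0, 5, 7]
9 -> miss, evict 5, frames [1, 0, 7, 9]
5 -> miss, evict 7, frames [1, 0, 9, 5]
9 -> hit
7 -> miss, evict 5, frames [1, 0, 9, 7]
Hits: 3 of 14 references → 3/14 = 0.2143.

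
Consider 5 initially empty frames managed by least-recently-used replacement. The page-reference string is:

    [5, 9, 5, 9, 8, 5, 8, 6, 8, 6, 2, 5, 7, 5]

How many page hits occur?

8

5 → miss, frames (5)
9 → miss, frames (5 9)
5 → hit
9 → hit
8 → miss, frames (5 9 8)
5 → hit
8 → hit
6 → miss, frames (9 5 8 6)
8 → hit
6 → hit
2 → miss, frames (9 5 8 6 2)
5 → hit
7 → miss, evict 9, frames (8 6 2 5 7)
5 → hit
Hits: 8.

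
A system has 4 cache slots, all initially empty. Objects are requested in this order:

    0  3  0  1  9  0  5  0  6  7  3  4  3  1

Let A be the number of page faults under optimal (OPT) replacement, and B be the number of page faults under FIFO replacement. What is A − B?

Under OPT: F F . F F . F . F F . F . . → 8 faults.
Under FIFO: F F . F F . F F F F F F . F → 11 faults.
A − B = 8 − 11 = -3.

-3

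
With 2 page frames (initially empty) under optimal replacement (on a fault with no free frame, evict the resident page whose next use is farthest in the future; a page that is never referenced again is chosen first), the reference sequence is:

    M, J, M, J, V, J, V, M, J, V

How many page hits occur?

M: fault, frames [M]
J: fault, frames [M, J]
M: hit
J: hit
V: fault, evict M, frames [J, V]
J: hit
V: hit
M: fault, evict V, frames [J, M]
J: hit
V: fault, evict M, frames [J, V]
Hits: 5.

5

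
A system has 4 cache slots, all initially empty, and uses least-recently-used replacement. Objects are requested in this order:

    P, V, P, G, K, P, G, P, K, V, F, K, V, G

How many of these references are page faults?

P -> fault, frames {P}
V -> fault, frames {P,V}
P -> hit
G -> fault, frames {V,P,G}
K -> fault, frames {V,P,G,K}
P -> hit
G -> hit
P -> hit
K -> hit
V -> hit
F -> fault, evict G, frames {P,K,V,F}
K -> hit
V -> hit
G -> fault, evict P, frames {F,K,V,G}
Page faults: 6.

6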